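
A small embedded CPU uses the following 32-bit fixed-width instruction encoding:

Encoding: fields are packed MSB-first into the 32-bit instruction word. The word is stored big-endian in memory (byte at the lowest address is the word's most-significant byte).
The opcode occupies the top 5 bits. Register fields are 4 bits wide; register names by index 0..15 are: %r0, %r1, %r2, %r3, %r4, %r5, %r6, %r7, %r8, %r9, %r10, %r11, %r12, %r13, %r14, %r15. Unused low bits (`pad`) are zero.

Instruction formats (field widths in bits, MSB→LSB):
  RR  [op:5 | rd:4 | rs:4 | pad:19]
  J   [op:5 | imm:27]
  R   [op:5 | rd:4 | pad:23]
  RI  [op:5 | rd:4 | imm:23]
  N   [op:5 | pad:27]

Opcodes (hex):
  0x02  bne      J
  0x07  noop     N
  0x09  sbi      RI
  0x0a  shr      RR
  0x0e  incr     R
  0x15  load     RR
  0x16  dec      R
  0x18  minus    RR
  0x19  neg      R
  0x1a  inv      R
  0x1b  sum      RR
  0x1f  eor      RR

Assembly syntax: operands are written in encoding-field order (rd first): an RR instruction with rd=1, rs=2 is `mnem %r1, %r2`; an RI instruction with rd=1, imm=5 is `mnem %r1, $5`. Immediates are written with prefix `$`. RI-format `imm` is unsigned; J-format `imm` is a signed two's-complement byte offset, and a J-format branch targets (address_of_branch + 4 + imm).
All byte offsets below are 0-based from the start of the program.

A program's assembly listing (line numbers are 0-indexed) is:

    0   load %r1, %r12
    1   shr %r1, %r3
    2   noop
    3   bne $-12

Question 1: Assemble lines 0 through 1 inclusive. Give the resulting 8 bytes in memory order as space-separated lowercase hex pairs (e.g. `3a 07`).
line 0 (load): pack op=0x15:5|rd=1:4|rs=12:4|pad=0:19 = 0xa8e00000; big→ a8 e0 00 00
line 1 (shr): pack op=0xa:5|rd=1:4|rs=3:4|pad=0:19 = 0x50980000; big→ 50 98 00 00

a8 e0 00 00 50 98 00 00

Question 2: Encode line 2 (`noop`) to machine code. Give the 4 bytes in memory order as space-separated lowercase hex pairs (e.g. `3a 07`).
38 00 00 00

L2: noop op=0x7:5|pad=0:27 ⇒ 0x38000000 ⇒ big 38 00 00 00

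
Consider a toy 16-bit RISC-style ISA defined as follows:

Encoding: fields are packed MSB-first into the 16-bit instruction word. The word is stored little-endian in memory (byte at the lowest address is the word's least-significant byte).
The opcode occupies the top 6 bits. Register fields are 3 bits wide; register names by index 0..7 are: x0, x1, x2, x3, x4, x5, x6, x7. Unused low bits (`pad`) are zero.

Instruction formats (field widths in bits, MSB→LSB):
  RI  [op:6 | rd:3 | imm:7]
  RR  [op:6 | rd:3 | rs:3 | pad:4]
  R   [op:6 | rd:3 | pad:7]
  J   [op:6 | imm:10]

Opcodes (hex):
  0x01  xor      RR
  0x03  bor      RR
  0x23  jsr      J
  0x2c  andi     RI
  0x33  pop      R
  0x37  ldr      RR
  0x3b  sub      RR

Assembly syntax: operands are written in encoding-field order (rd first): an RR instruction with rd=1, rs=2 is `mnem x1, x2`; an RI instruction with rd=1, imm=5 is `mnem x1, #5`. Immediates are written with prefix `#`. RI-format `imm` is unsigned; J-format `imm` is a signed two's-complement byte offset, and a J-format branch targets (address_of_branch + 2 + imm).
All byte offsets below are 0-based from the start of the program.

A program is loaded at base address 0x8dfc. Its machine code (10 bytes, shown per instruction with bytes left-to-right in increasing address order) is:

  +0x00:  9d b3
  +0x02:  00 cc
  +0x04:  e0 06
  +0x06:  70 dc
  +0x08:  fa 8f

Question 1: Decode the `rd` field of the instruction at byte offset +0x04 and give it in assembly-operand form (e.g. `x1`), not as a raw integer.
x5

@+04  little-endian(e0 06) = 0x06e0
  top 6b → 0x1 → xor [RR]
  [9:7] rd=5 = x5
  [6:4] rs=6 = x6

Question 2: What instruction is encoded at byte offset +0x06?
off 0x06: read 70 dc as little → 0xdc70
  top 6b → 0x37 → ldr [RR]
  [9:7] rd=0 = x0
  [6:4] rs=7 = x7

ldr x0, x7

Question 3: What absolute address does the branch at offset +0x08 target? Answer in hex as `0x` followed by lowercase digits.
[08] fa 8f → 0x8ffa
  op=0x8ffa>>10=0x23 ⇒ jsr (J)
  imm: (w>>0)&0x3ff=0x3fa (s10→-6) → #-6
  target = base 0x8dfc + off 0x08 + 2 + imm -6 = 0x8e00

0x8e00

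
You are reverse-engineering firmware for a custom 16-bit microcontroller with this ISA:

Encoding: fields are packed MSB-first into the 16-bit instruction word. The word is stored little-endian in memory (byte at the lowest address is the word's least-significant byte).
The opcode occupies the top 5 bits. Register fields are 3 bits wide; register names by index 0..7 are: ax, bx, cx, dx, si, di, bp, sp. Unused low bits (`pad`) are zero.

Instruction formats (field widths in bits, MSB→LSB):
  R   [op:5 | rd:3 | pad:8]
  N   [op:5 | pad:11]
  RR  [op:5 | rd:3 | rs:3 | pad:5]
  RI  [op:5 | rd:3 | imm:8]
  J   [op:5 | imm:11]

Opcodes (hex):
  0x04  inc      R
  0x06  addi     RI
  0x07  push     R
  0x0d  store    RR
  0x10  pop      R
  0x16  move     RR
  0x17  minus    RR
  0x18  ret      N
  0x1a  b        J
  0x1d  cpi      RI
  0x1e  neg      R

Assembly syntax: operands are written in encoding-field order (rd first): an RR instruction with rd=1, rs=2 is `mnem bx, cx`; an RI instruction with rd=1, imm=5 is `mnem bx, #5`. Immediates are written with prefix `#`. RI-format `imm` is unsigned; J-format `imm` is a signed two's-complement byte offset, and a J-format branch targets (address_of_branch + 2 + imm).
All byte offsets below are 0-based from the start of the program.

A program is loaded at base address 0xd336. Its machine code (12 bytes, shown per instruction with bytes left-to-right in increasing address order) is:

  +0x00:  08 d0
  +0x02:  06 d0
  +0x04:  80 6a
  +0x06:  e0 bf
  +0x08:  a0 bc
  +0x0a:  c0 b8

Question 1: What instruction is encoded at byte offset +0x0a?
@+0a  little-endian(c0 b8) = 0xb8c0
  opcode bits[15:11]=0x17: minus/RR
  [10:8] rd=0 = ax
  [7:5] rs=6 = bp

minus ax, bp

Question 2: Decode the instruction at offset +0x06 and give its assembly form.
off 0x06: read e0 bf as little → 0xbfe0
  op=0xbfe0>>11=0x17 ⇒ minus (RR)
  rd: (w>>8)&0x7=0x7 → sp
  rs: (w>>5)&0x7=0x7 → sp

minus sp, sp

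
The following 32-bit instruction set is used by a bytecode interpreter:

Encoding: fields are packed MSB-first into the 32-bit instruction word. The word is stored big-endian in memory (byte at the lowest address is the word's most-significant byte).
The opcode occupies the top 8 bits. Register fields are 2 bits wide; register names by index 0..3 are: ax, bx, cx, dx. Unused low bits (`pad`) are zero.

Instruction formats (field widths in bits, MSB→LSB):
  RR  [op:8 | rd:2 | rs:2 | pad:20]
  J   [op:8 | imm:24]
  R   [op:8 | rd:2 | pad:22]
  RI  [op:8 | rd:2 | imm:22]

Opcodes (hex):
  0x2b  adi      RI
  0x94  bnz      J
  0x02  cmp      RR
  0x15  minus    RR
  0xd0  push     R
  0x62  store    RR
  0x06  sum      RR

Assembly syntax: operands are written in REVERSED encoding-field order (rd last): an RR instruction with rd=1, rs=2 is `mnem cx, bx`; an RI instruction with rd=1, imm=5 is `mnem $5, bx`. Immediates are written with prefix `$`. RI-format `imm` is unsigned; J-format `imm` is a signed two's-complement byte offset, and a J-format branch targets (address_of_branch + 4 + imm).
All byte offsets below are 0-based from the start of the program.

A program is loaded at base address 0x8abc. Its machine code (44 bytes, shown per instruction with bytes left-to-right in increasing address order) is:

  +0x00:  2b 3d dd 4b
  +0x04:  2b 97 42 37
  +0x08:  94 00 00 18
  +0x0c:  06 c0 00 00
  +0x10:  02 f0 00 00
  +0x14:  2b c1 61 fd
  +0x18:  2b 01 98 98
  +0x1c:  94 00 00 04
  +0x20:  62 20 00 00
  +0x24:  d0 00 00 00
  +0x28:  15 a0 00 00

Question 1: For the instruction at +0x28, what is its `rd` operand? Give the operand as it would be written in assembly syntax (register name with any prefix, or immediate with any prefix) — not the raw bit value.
[28] 15 a0 00 00 → 0x15a00000
  op=0x15a00000>>24=0x15 ⇒ minus (RR)
  rd: (w>>22)&0x3=0x2 → cx
  rs: (w>>20)&0x3=0x2 → cx

cx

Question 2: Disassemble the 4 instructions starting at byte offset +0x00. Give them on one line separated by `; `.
[00] 2b 3d dd 4b → 0x2b3ddd4b
  opcode bits[31:24]=0x2b: adi/RI
  [23:22] rd=0 = ax
  [21:0] imm=4054347 = $4054347
[04] 2b 97 42 37 → 0x2b974237
  opcode bits[31:24]=0x2b: adi/RI
  [23:22] rd=2 = cx
  [21:0] imm=1524279 = $1524279
[08] 94 00 00 18 → 0x94000018
  opcode bits[31:24]=0x94: bnz/J
  [23:0] imm=24 = $24
[0c] 06 c0 00 00 → 0x06c00000
  opcode bits[31:24]=0x6: sum/RR
  [23:22] rd=3 = dx
  [21:20] rs=0 = ax

adi $4054347, ax; adi $1524279, cx; bnz $24; sum ax, dx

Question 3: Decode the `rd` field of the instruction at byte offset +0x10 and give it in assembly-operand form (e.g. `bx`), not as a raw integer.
dx

@+10  big-endian(02 f0 00 00) = 0x02f00000
  opcode bits[31:24]=0x2: cmp/RR
  [23:22] rd=3 = dx
  [21:20] rs=3 = dx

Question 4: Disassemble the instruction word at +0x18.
adi $104600, ax

off 0x18: read 2b 01 98 98 as big → 0x2b019898
  top 8b → 0x2b → adi [RI]
  [23:22] rd=0 = ax
  [21:0] imm=104600 = $104600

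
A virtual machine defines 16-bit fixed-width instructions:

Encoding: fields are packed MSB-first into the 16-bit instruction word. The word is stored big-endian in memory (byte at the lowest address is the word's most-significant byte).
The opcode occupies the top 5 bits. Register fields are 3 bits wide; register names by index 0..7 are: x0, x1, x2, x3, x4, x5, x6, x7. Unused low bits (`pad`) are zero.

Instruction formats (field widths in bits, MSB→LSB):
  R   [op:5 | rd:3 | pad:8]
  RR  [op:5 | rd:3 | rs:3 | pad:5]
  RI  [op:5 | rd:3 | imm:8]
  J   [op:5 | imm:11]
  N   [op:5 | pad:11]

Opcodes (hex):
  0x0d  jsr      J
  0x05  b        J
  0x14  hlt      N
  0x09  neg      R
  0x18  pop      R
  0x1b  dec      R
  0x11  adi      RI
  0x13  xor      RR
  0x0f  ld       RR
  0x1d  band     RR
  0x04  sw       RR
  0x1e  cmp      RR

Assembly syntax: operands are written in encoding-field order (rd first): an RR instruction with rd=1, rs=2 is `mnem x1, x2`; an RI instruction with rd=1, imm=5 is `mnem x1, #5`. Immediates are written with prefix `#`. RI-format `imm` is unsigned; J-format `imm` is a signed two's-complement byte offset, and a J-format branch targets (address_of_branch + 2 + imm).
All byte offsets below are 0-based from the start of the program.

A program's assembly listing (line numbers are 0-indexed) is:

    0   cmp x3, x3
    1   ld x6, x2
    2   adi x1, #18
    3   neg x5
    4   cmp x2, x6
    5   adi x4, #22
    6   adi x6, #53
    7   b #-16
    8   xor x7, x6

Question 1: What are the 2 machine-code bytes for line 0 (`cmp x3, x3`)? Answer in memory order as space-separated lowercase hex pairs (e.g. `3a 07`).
0. cmp fields op=0x1e:5|rd=3:3|rs=3:3|pad=0:5 → word f360h → f3 60

f3 60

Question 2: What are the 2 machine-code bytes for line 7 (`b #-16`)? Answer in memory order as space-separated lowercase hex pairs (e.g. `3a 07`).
L7: b op=0x5:5|imm=-16:11 ⇒ 0x2ff0 ⇒ big 2f f0

2f f0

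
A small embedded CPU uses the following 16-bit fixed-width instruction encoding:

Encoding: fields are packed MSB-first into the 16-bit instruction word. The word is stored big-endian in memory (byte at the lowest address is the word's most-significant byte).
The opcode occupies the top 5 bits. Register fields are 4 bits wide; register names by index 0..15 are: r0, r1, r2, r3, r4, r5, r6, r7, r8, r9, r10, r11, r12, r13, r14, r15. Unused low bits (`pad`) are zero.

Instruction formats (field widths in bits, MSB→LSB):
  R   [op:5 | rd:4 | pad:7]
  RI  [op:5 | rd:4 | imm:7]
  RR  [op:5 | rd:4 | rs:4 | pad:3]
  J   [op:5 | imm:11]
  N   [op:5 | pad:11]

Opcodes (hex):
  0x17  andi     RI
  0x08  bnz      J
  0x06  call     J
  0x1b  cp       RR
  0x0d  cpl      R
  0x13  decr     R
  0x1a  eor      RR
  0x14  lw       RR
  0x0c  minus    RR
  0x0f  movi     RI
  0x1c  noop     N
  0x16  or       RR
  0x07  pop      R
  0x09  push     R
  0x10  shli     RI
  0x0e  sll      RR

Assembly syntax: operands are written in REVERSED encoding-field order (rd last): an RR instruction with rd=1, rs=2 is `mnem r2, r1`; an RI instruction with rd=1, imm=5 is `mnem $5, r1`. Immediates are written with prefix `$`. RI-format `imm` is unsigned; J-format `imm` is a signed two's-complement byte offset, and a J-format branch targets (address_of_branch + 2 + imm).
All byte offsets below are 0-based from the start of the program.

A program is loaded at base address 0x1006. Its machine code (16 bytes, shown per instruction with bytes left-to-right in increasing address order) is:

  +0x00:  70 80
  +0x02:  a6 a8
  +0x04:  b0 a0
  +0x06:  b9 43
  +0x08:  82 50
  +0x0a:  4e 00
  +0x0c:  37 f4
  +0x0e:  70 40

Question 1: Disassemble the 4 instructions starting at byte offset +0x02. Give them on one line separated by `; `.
lw r5, r13; or r4, r1; andi $67, r2; shli $80, r4

[02] a6 a8 → 0xa6a8
  op=0xa6a8>>11=0x14 ⇒ lw (RR)
  rd@[10:7]=0xd ⇒ r13
  rs@[6:3]=0x5 ⇒ r5
[04] b0 a0 → 0xb0a0
  op=0xb0a0>>11=0x16 ⇒ or (RR)
  rd@[10:7]=0x1 ⇒ r1
  rs@[6:3]=0x4 ⇒ r4
[06] b9 43 → 0xb943
  op=0xb943>>11=0x17 ⇒ andi (RI)
  rd@[10:7]=0x2 ⇒ r2
  imm@[6:0]=0x43 ⇒ $67
[08] 82 50 → 0x8250
  op=0x8250>>11=0x10 ⇒ shli (RI)
  rd@[10:7]=0x4 ⇒ r4
  imm@[6:0]=0x50 ⇒ $80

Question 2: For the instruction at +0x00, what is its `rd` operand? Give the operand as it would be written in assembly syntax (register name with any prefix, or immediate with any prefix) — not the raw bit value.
r1

+0x00: 70 80 ⇒ word 0x7080 (big)
  opcode bits[15:11]=0xe: sll/RR
  rd@[10:7]=0x1 ⇒ r1
  rs@[6:3]=0x0 ⇒ r0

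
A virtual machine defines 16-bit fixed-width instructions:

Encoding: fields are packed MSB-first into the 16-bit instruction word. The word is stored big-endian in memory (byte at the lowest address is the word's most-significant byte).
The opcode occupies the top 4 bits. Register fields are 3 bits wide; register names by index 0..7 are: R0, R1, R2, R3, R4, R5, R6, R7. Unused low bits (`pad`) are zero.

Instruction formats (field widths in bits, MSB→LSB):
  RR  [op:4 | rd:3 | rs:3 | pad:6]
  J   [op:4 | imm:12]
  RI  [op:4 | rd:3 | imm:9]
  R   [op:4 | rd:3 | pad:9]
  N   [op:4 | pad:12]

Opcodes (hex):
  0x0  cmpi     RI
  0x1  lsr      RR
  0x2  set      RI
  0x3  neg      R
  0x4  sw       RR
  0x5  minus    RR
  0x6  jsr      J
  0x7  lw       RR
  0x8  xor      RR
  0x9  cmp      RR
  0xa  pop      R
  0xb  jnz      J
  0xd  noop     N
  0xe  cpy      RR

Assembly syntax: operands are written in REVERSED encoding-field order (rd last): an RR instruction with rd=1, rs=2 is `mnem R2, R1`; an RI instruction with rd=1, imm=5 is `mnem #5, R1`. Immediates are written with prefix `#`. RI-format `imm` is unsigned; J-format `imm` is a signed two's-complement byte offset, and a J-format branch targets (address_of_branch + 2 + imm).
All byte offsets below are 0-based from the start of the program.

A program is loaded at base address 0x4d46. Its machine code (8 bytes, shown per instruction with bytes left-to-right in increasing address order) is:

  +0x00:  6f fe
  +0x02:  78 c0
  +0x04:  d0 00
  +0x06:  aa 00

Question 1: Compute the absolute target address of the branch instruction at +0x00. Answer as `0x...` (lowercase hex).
0x4d46

+0x00: 6f fe ⇒ word 0x6ffe (big)
  op=0x6ffe>>12=0x6 ⇒ jsr (J)
  imm: (w>>0)&0xfff=0xffe (s12→-2) → #-2
  target = base 0x4d46 + off 0x00 + 2 + imm -2 = 0x4d46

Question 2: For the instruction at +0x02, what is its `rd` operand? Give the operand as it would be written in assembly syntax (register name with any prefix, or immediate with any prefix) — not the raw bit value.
+0x02: 78 c0 ⇒ word 0x78c0 (big)
  op=0x78c0>>12=0x7 ⇒ lw (RR)
  rd@[11:9]=0x4 ⇒ R4
  rs@[8:6]=0x3 ⇒ R3

R4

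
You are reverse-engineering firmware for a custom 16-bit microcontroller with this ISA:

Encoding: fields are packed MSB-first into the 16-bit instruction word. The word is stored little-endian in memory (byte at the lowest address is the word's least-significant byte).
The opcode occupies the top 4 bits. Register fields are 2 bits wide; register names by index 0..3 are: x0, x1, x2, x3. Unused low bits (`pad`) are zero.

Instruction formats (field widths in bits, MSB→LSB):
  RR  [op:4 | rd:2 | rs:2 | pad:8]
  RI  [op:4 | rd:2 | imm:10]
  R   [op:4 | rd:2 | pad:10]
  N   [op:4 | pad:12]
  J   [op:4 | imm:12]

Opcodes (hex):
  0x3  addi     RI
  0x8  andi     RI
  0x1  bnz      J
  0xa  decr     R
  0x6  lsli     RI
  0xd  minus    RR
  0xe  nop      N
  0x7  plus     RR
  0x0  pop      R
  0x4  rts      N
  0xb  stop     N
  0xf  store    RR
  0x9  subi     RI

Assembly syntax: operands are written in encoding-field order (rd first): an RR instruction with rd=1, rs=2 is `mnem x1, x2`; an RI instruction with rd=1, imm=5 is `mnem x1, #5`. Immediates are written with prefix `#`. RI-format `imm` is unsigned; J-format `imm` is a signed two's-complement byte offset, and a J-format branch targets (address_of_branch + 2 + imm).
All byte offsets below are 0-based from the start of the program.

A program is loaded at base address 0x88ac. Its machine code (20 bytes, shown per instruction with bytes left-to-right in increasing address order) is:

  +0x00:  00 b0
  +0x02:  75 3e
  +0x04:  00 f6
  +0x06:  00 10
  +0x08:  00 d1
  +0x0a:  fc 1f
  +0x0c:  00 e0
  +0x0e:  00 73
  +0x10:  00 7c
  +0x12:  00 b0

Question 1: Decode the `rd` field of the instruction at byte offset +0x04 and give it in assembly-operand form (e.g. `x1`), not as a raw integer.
x1

+0x04: 00 f6 ⇒ word 0xf600 (little)
  op=0xf600>>12=0xf ⇒ store (RR)
  [11:10] rd=1 = x1
  [9:8] rs=2 = x2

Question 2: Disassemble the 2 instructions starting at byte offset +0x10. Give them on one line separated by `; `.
plus x3, x0; stop

+0x10: 00 7c ⇒ word 0x7c00 (little)
  op=0x7c00>>12=0x7 ⇒ plus (RR)
  rd: (w>>10)&0x3=0x3 → x3
  rs: (w>>8)&0x3=0x0 → x0
+0x12: 00 b0 ⇒ word 0xb000 (little)
  op=0xb000>>12=0xb ⇒ stop (N)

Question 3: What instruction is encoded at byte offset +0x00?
stop

off 0x00: read 00 b0 as little → 0xb000
  op=0xb000>>12=0xb ⇒ stop (N)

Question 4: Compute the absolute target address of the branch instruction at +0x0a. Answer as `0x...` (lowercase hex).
0x88b4

[0a] fc 1f → 0x1ffc
  top 4b → 0x1 → bnz [J]
  imm@[11:0]=0xffc (s12→-4) ⇒ #-4
  target = base 0x88ac + off 0x0a + 2 + imm -4 = 0x88b4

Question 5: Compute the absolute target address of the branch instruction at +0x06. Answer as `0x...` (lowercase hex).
+0x06: 00 10 ⇒ word 0x1000 (little)
  top 4b → 0x1 → bnz [J]
  [11:0] imm=0 = #0
  target = base 0x88ac + off 0x06 + 2 + imm 0 = 0x88b4

0x88b4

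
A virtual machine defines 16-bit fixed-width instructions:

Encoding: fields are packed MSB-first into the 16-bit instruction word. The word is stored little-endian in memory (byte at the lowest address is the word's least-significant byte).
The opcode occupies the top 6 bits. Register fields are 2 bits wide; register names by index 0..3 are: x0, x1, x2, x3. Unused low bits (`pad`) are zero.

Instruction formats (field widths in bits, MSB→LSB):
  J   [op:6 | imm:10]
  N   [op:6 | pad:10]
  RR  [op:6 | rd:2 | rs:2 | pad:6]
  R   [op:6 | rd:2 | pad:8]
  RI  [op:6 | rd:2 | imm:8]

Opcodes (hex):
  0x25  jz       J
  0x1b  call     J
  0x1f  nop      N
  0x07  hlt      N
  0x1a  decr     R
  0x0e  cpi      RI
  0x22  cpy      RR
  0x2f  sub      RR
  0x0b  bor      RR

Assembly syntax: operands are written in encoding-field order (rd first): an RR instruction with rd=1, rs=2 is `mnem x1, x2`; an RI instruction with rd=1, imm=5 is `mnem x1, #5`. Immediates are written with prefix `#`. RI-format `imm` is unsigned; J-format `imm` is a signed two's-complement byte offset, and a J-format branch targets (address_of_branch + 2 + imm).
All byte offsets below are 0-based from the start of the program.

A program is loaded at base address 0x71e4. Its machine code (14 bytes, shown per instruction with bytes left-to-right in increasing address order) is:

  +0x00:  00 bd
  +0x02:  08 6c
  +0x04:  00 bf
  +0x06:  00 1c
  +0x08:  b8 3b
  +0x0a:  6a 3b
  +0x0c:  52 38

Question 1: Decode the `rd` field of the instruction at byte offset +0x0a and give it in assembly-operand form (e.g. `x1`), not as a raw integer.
x3

@+0a  little-endian(6a 3b) = 0x3b6a
  top 6b → 0xe → cpi [RI]
  rd: (w>>8)&0x3=0x3 → x3
  imm: (w>>0)&0xff=0x6a → #106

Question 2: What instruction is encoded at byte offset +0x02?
+0x02: 08 6c ⇒ word 0x6c08 (little)
  opcode bits[15:10]=0x1b: call/J
  [9:0] imm=8 = #8

call #8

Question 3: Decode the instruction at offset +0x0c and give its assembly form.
[0c] 52 38 → 0x3852
  top 6b → 0xe → cpi [RI]
  rd@[9:8]=0x0 ⇒ x0
  imm@[7:0]=0x52 ⇒ #82

cpi x0, #82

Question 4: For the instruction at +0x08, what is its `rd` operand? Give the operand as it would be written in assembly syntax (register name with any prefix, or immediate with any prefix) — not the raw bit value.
x3

[08] b8 3b → 0x3bb8
  opcode bits[15:10]=0xe: cpi/RI
  [9:8] rd=3 = x3
  [7:0] imm=184 = #184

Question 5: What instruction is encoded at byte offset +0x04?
+0x04: 00 bf ⇒ word 0xbf00 (little)
  op=0xbf00>>10=0x2f ⇒ sub (RR)
  [9:8] rd=3 = x3
  [7:6] rs=0 = x0

sub x3, x0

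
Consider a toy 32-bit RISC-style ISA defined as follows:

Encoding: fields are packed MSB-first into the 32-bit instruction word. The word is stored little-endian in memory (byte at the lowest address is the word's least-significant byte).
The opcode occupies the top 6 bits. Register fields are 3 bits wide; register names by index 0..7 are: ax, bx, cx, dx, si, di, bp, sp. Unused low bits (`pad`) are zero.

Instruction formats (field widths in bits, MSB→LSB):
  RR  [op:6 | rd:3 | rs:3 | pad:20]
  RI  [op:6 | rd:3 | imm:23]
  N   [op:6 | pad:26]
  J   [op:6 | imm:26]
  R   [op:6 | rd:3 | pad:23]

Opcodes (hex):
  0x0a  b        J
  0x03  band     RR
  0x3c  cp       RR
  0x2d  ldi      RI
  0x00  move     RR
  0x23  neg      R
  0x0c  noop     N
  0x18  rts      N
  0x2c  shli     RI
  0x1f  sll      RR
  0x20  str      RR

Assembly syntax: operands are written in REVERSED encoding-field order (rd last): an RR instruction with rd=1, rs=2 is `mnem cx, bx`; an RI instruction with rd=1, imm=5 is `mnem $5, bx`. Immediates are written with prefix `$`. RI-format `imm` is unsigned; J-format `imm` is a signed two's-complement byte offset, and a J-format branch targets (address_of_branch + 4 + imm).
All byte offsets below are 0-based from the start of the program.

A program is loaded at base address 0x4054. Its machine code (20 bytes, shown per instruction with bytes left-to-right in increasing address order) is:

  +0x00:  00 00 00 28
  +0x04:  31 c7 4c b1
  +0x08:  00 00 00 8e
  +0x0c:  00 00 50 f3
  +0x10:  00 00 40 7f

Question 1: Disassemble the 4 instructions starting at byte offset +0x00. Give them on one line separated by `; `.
b $0; shli $5031729, cx; neg si; cp di, bp

[00] 00 00 00 28 → 0x28000000
  top 6b → 0xa → b [J]
  [25:0] imm=0 = $0
[04] 31 c7 4c b1 → 0xb14cc731
  top 6b → 0x2c → shli [RI]
  [25:23] rd=2 = cx
  [22:0] imm=5031729 = $5031729
[08] 00 00 00 8e → 0x8e000000
  top 6b → 0x23 → neg [R]
  [25:23] rd=4 = si
[0c] 00 00 50 f3 → 0xf3500000
  top 6b → 0x3c → cp [RR]
  [25:23] rd=6 = bp
  [22:20] rs=5 = di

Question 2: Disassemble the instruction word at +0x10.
sll si, bp

off 0x10: read 00 00 40 7f as little → 0x7f400000
  op=0x7f400000>>26=0x1f ⇒ sll (RR)
  rd: (w>>23)&0x7=0x6 → bp
  rs: (w>>20)&0x7=0x4 → si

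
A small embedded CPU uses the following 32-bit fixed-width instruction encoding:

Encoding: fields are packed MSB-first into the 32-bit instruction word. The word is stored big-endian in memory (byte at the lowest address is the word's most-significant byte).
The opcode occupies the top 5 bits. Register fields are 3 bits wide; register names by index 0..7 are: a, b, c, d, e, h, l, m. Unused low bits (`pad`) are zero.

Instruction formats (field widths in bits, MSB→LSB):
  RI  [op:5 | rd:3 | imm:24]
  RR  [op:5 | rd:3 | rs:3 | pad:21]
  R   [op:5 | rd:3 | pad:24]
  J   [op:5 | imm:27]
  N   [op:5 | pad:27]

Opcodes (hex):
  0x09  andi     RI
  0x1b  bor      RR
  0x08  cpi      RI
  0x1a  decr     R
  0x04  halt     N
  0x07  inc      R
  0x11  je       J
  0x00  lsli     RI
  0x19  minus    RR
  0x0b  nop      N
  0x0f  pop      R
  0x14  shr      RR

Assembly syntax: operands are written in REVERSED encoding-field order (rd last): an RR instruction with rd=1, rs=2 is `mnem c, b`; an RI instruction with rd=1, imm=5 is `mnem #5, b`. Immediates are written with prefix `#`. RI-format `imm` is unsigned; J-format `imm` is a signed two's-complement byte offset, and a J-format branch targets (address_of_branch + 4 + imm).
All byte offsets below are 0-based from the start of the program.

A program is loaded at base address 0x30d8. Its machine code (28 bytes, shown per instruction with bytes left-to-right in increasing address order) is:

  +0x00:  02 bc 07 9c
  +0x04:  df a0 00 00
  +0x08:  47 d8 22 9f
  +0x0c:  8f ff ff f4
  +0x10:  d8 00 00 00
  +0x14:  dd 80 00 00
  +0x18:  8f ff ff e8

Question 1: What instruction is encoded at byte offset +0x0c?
off 0x0c: read 8f ff ff f4 as big → 0x8ffffff4
  opcode bits[31:27]=0x11: je/J
  imm@[26:0]=0x7fffff4 (s27→-12) ⇒ #-12

je #-12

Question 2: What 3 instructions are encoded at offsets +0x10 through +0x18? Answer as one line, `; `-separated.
off 0x10: read d8 00 00 00 as big → 0xd8000000
  top 5b → 0x1b → bor [RR]
  rd: (w>>24)&0x7=0x0 → a
  rs: (w>>21)&0x7=0x0 → a
off 0x14: read dd 80 00 00 as big → 0xdd800000
  top 5b → 0x1b → bor [RR]
  rd: (w>>24)&0x7=0x5 → h
  rs: (w>>21)&0x7=0x4 → e
off 0x18: read 8f ff ff e8 as big → 0x8fffffe8
  top 5b → 0x11 → je [J]
  imm: (w>>0)&0x7ffffff=0x7ffffe8 (s27→-24) → #-24

bor a, a; bor e, h; je #-24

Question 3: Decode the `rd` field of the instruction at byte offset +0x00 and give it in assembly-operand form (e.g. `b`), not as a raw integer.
c

+0x00: 02 bc 07 9c ⇒ word 0x02bc079c (big)
  opcode bits[31:27]=0x0: lsli/RI
  [26:24] rd=2 = c
  [23:0] imm=12322716 = #12322716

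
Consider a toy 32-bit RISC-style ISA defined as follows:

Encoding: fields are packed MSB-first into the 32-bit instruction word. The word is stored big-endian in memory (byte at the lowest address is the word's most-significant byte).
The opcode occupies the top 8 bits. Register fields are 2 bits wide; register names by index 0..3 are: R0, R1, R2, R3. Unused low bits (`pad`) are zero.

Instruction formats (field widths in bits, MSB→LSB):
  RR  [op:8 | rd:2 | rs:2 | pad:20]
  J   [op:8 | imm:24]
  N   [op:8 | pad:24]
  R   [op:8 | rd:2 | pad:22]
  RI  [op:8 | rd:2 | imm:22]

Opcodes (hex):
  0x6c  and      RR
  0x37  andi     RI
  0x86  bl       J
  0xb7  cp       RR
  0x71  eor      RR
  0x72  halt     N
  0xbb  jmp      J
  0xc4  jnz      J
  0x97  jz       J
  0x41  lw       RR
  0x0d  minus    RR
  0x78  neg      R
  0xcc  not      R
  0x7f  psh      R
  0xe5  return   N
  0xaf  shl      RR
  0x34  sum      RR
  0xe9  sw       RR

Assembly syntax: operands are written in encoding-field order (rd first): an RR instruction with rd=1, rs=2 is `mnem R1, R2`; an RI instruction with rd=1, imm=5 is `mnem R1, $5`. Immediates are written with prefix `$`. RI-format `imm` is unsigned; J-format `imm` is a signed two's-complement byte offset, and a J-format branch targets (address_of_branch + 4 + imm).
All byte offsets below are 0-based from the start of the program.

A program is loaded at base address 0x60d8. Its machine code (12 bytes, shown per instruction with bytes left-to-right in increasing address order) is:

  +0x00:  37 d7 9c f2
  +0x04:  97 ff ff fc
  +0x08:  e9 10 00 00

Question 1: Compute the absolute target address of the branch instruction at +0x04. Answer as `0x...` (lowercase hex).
0x60dc

@+04  big-endian(97 ff ff fc) = 0x97fffffc
  top 8b → 0x97 → jz [J]
  imm: (w>>0)&0xffffff=0xfffffc (s24→-4) → $-4
  target = base 0x60d8 + off 0x04 + 4 + imm -4 = 0x60dc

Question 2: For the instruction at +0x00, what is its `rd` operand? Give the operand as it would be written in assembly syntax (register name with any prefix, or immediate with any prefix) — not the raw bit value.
@+00  big-endian(37 d7 9c f2) = 0x37d79cf2
  op=0x37d79cf2>>24=0x37 ⇒ andi (RI)
  rd@[23:22]=0x3 ⇒ R3
  imm@[21:0]=0x179cf2 ⇒ $1547506

R3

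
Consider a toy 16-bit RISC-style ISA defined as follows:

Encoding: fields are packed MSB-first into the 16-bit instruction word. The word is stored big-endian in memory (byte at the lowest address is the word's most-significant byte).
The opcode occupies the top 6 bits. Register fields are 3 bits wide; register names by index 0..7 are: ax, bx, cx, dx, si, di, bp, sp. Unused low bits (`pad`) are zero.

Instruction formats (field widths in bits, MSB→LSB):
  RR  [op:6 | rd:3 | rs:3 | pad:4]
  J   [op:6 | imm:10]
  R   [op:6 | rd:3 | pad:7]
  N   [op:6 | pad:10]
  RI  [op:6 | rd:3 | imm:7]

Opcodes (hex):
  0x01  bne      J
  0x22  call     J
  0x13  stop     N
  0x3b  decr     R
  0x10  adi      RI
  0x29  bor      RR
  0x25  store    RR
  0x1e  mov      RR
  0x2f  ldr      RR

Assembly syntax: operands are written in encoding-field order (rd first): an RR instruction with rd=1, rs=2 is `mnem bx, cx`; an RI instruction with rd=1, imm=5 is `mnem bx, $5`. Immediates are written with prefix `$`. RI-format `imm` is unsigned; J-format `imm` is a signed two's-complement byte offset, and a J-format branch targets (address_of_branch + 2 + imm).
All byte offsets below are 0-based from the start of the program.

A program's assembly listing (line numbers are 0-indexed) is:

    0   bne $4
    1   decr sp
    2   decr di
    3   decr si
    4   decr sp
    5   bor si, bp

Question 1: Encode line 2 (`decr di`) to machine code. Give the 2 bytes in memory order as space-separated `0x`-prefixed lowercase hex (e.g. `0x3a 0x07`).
L2: decr op=0x3b:6|rd=5:3|pad=0:7 ⇒ 0xee80 ⇒ big ee 80

0xee 0x80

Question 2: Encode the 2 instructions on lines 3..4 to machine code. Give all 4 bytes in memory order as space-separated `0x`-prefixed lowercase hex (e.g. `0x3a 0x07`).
line 3 (decr): pack op=0x3b:6|rd=4:3|pad=0:7 = 0xee00; big→ ee 00
line 4 (decr): pack op=0x3b:6|rd=7:3|pad=0:7 = 0xef80; big→ ef 80

0xee 0x00 0xef 0x80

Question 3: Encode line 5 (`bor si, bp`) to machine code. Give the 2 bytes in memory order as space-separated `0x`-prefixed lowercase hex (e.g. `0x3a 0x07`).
line 5 (bor): pack op=0x29:6|rd=4:3|rs=6:3|pad=0:4 = 0xa660; big→ a6 60

0xa6 0x60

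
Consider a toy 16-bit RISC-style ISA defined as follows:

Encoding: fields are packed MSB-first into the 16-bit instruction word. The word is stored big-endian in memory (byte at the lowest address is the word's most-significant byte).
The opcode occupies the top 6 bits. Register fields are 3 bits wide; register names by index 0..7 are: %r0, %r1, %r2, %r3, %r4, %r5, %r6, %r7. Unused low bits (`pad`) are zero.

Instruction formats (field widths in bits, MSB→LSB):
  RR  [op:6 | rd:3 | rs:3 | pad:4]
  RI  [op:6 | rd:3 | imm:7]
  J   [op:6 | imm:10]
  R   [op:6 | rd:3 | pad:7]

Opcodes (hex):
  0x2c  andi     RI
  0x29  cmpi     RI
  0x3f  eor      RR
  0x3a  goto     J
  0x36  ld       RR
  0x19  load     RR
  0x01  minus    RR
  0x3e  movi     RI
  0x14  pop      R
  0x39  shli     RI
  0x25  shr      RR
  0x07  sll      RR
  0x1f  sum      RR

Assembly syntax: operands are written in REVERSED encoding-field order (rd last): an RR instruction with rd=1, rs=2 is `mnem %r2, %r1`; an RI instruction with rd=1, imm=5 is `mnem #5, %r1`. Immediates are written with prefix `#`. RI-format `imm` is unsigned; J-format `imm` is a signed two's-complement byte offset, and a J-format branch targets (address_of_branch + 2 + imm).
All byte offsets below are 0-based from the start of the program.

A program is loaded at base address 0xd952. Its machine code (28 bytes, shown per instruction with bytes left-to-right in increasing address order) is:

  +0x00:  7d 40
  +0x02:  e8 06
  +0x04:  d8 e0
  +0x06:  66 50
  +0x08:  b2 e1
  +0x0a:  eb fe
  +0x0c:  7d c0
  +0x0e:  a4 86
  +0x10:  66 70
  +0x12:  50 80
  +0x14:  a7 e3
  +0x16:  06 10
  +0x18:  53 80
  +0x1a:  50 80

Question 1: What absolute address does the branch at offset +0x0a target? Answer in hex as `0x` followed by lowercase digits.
0xd95c

+0x0a: eb fe ⇒ word 0xebfe (big)
  top 6b → 0x3a → goto [J]
  imm@[9:0]=0x3fe (s10→-2) ⇒ #-2
  target = base 0xd952 + off 0x0a + 2 + imm -2 = 0xd95c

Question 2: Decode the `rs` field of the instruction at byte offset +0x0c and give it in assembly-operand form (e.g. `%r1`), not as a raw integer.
off 0x0c: read 7d c0 as big → 0x7dc0
  op=0x7dc0>>10=0x1f ⇒ sum (RR)
  rd@[9:7]=0x3 ⇒ %r3
  rs@[6:4]=0x4 ⇒ %r4

%r4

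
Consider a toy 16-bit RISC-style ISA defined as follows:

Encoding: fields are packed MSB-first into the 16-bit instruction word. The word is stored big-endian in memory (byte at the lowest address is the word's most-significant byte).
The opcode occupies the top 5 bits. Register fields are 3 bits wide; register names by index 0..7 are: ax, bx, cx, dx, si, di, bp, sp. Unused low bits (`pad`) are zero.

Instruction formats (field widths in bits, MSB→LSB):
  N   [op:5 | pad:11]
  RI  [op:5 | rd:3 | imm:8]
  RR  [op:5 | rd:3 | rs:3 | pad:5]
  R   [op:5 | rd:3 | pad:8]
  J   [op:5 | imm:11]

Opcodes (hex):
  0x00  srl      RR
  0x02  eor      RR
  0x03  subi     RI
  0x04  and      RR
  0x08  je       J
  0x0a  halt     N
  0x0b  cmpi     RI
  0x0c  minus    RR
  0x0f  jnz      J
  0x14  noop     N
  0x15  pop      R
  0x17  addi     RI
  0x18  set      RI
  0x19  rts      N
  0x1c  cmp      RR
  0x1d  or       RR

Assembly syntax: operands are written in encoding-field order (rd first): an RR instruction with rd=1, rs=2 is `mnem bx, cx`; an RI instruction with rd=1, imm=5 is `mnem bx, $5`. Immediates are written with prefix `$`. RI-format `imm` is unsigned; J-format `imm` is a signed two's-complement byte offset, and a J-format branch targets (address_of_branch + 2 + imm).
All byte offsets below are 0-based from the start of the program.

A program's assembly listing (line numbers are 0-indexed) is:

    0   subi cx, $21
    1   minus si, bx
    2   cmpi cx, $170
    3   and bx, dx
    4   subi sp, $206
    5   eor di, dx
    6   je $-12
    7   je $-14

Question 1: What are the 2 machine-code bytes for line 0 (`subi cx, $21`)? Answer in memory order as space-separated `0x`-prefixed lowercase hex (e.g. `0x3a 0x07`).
0. subi fields op=0x3:5|rd=2:3|imm=21:8 → word 1a15h → 1a 15

0x1a 0x15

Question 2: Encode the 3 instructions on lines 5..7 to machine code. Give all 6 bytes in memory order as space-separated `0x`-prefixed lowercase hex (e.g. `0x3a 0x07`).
5. eor fields op=0x2:5|rd=5:3|rs=3:3|pad=0:5 → word 1560h → 15 60
6. je fields op=0x8:5|imm=-12:11 → word 47f4h → 47 f4
7. je fields op=0x8:5|imm=-14:11 → word 47f2h → 47 f2

0x15 0x60 0x47 0xf4 0x47 0xf2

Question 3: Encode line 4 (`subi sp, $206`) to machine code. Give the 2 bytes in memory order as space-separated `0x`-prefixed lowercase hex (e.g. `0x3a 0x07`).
4. subi fields op=0x3:5|rd=7:3|imm=206:8 → word 1fceh → 1f ce

0x1f 0xce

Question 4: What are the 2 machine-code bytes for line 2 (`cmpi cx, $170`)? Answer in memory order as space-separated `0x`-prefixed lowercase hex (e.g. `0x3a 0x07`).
L2: cmpi op=0xb:5|rd=2:3|imm=170:8 ⇒ 0x5aaa ⇒ big 5a aa

0x5a 0xaa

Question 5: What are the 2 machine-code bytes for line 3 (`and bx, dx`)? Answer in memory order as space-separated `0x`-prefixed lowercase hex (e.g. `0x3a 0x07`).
0x21 0x60

3. and fields op=0x4:5|rd=1:3|rs=3:3|pad=0:5 → word 2160h → 21 60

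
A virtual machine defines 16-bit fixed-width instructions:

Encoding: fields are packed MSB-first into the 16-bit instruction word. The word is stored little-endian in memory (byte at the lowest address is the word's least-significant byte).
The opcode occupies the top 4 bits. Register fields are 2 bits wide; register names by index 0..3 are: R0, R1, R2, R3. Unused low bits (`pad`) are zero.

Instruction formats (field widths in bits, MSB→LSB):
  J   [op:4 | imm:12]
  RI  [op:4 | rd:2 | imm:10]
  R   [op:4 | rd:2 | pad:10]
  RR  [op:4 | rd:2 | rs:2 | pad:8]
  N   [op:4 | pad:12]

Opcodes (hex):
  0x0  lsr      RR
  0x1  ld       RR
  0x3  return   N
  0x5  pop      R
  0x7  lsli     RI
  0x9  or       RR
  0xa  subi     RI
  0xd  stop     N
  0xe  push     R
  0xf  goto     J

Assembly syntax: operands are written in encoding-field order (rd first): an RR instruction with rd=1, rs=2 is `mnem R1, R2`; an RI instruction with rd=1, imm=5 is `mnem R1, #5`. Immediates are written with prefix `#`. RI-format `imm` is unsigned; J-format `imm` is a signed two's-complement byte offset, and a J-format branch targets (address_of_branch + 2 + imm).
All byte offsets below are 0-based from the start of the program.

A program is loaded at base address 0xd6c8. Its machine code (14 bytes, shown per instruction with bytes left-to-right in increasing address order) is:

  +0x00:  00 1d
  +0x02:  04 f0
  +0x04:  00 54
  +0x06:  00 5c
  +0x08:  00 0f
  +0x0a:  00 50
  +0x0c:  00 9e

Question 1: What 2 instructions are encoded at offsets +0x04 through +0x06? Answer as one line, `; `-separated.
pop R1; pop R3

+0x04: 00 54 ⇒ word 0x5400 (little)
  opcode bits[15:12]=0x5: pop/R
  rd@[11:10]=0x1 ⇒ R1
+0x06: 00 5c ⇒ word 0x5c00 (little)
  opcode bits[15:12]=0x5: pop/R
  rd@[11:10]=0x3 ⇒ R3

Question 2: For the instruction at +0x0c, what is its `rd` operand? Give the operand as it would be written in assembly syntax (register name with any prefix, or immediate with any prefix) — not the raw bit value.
@+0c  little-endian(00 9e) = 0x9e00
  op=0x9e00>>12=0x9 ⇒ or (RR)
  [11:10] rd=3 = R3
  [9:8] rs=2 = R2

R3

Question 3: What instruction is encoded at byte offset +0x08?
[08] 00 0f → 0x0f00
  opcode bits[15:12]=0x0: lsr/RR
  rd: (w>>10)&0x3=0x3 → R3
  rs: (w>>8)&0x3=0x3 → R3

lsr R3, R3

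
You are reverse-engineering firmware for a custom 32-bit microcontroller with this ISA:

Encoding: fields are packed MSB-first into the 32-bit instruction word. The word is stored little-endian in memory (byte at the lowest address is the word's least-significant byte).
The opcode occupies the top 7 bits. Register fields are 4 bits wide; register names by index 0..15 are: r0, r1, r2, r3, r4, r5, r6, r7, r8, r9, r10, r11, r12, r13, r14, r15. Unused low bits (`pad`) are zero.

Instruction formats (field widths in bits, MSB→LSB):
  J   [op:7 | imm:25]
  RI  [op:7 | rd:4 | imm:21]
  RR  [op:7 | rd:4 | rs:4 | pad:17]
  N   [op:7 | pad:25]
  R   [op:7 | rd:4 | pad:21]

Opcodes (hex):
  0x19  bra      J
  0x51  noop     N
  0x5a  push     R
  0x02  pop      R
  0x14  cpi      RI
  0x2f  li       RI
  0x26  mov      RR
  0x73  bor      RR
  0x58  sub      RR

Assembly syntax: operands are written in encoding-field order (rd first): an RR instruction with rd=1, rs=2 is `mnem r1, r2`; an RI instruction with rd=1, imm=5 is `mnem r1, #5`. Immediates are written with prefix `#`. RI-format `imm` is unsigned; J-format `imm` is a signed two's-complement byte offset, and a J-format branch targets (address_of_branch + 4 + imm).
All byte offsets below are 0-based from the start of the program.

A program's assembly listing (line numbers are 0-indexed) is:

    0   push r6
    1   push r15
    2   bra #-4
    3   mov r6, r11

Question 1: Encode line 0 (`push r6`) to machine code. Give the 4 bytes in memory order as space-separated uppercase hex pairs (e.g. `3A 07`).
00 00 C0 B4

L0: push op=0x5a:7|rd=6:4|pad=0:21 ⇒ 0xb4c00000 ⇒ little 00 00 c0 b4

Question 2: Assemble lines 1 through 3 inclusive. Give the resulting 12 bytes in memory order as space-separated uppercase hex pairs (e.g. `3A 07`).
00 00 E0 B5 FC FF FF 33 00 00 D6 4C

line 1 (push): pack op=0x5a:7|rd=15:4|pad=0:21 = 0xb5e00000; little→ 00 00 e0 b5
line 2 (bra): pack op=0x19:7|imm=-4:25 = 0x33fffffc; little→ fc ff ff 33
line 3 (mov): pack op=0x26:7|rd=6:4|rs=11:4|pad=0:17 = 0x4cd60000; little→ 00 00 d6 4c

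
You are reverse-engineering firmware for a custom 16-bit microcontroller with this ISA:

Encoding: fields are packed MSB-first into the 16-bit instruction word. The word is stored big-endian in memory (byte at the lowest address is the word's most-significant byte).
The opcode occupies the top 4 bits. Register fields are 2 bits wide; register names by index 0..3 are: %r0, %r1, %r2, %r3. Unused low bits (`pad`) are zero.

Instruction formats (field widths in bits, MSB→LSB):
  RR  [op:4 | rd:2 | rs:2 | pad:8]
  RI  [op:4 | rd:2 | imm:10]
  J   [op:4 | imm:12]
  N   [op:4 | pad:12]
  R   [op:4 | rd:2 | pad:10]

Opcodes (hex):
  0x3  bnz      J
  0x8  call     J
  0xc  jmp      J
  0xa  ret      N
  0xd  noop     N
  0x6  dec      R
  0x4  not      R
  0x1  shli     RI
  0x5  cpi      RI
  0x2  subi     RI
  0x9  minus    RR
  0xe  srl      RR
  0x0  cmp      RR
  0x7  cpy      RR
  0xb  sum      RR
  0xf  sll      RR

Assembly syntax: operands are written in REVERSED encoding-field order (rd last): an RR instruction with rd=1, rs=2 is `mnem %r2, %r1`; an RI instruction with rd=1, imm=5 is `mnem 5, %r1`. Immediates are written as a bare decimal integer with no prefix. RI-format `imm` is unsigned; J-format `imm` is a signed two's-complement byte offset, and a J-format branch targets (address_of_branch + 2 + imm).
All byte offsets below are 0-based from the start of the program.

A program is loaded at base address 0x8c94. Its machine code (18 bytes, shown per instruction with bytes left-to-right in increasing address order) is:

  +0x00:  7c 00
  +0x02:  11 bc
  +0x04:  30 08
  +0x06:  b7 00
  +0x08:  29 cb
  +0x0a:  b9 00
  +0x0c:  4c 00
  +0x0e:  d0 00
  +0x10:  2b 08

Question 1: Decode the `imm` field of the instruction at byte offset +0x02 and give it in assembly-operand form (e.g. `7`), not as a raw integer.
off 0x02: read 11 bc as big → 0x11bc
  op=0x11bc>>12=0x1 ⇒ shli (RI)
  [11:10] rd=0 = %r0
  [9:0] imm=444 = 444

444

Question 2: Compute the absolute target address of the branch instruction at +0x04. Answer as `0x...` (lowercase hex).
0x8ca2

@+04  big-endian(30 08) = 0x3008
  opcode bits[15:12]=0x3: bnz/J
  imm: (w>>0)&0xfff=0x8 → 8
  target = base 0x8c94 + off 0x04 + 2 + imm 8 = 0x8ca2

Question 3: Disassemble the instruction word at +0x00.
+0x00: 7c 00 ⇒ word 0x7c00 (big)
  opcode bits[15:12]=0x7: cpy/RR
  rd: (w>>10)&0x3=0x3 → %r3
  rs: (w>>8)&0x3=0x0 → %r0

cpy %r0, %r3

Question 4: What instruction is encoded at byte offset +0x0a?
[0a] b9 00 → 0xb900
  op=0xb900>>12=0xb ⇒ sum (RR)
  [11:10] rd=2 = %r2
  [9:8] rs=1 = %r1

sum %r1, %r2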